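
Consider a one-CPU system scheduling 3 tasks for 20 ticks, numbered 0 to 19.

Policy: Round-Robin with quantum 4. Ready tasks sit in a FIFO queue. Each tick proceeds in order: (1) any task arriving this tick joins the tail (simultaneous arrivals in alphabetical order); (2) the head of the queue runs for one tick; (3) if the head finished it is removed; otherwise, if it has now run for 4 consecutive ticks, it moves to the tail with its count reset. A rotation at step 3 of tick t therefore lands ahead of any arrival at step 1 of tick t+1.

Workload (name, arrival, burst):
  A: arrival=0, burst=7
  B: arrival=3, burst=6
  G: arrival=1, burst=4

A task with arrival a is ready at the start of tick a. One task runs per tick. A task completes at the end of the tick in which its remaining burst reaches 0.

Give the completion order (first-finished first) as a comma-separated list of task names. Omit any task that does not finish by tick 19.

completion order = G, A, B

t=0: queue=[A] q_used=0 → run A
t=1: queue=[A,G] q_used=1 → run A
t=2: queue=[A,G] q_used=2 → run A
t=3: queue=[A,G,B] q_used=3 → run A
t=4: queue=[G,B,A] q_used=0 → run G
t=5: queue=[G,B,A] q_used=1 → run G
t=6: queue=[G,B,A] q_used=2 → run G
t=7: queue=[G,B,A] q_used=3 → run G
t=8: queue=[B,A] q_used=0 → run B
t=9: queue=[B,A] q_used=1 → run B
t=10: queue=[B,A] q_used=2 → run B
t=11: queue=[B,A] q_used=3 → run B
t=12: queue=[A,B] q_used=0 → run A
t=13: queue=[A,B] q_used=1 → run A
t=14: queue=[A,B] q_used=2 → run A
t=15: queue=[B] q_used=0 → run B
t=16: queue=[B] q_used=1 → run B
t=17: (idle)
t=18: (idle)
t=19: (idle)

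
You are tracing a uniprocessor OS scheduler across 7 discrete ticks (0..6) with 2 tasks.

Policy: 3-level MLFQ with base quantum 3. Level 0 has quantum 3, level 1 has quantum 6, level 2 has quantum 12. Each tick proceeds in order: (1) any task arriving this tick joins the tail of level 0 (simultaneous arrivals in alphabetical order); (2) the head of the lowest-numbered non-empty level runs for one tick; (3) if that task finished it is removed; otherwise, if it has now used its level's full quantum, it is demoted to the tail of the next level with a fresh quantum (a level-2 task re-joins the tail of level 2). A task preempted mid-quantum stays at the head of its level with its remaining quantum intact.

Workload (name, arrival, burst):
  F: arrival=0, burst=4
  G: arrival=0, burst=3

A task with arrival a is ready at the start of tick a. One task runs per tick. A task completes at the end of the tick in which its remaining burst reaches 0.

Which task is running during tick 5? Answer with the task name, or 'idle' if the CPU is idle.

t=0: L0/L1/L2 = FG/-/- → run F
t=1: L0/L1/L2 = FG/-/- → run F
t=2: L0/L1/L2 = FG/-/- → run F
t=3: L0/L1/L2 = G/F/- → run G
t=4: L0/L1/L2 = G/F/- → run G
t=5: L0/L1/L2 = G/F/- → run G
t=6: L0/L1/L2 = -/F/- → run F

running at tick 5 = G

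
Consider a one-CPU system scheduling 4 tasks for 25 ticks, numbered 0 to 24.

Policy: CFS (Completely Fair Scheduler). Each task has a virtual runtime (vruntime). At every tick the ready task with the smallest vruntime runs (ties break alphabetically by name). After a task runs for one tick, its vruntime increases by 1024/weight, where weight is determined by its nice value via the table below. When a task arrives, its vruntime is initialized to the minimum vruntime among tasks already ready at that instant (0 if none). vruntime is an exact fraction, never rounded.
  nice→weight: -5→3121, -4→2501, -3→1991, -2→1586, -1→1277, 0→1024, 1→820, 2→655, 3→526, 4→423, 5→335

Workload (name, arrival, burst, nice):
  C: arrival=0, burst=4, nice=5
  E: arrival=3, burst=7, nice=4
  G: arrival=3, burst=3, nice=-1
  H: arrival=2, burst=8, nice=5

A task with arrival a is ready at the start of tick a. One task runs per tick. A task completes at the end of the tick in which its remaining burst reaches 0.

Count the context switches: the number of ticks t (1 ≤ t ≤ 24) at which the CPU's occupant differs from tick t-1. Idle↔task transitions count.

t=0: vr[C=0] → run C
t=1: vr[C=1024/335] → run C
t=2: vr[C=2048/335 H=2048/335] → run C
t=3: vr[C=3072/335 E=2048/335 G=2048/335 H=2048/335] → run E
t=4: vr[C=3072/335 E=1209344/141705 G=2048/335 H=2048/335] → run G
t=5: vr[C=3072/335 E=1209344/141705 G=2958336/427795 H=2048/335] → run H
t=6: vr[C=3072/335 E=1209344/141705 G=2958336/427795 H=3072/335] → run G
t=7: vr[C=3072/335 E=1209344/141705 G=3301376/427795 H=3072/335] → run G
t=8: vr[C=3072/335 E=1209344/141705 H=3072/335] → run E
t=9: vr[C=3072/335 E=1552384/141705 H=3072/335] → run C
t=10: vr[E=1552384/141705 H=3072/335] → run H
t=11: vr[E=1552384/141705 H=4096/335] → run E
t=12: vr[E=631808/47235 H=4096/335] → run H
t=13: vr[E=631808/47235 H=1024/67] → run E
t=14: vr[E=2238464/141705 H=1024/67] → run H
t=15: vr[E=2238464/141705 H=6144/335] → run E
t=16: vr[E=2581504/141705 H=6144/335] → run E
t=17: vr[E=974848/47235 H=6144/335] → run H
t=18: vr[E=974848/47235 H=7168/335] → run E
t=19: vr[H=7168/335] → run H
t=20: vr[H=8192/335] → run H
t=21: vr[H=9216/335] → run H
t=22: (idle)
t=23: (idle)
t=24: (idle)

context switches = 16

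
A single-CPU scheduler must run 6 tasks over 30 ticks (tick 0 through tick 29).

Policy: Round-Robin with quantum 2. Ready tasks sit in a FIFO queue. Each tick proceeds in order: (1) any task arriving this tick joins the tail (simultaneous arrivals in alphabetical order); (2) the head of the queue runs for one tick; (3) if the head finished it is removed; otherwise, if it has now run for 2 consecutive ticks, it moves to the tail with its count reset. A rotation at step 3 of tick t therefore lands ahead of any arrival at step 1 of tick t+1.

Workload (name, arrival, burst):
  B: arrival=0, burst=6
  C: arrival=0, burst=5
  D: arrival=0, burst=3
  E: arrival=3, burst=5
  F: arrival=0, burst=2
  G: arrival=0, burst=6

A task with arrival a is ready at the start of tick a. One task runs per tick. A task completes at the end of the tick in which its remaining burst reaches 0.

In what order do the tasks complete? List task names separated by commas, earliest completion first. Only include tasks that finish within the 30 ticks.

completion order = F, D, B, C, G, E

t=0: queue=[B,C,D,F,G] q_used=0 → run B
t=1: queue=[B,C,D,F,G] q_used=1 → run B
t=2: queue=[C,D,F,G,B] q_used=0 → run C
t=3: queue=[C,D,F,G,B,E] q_used=1 → run C
t=4: queue=[D,F,G,B,E,C] q_used=0 → run D
t=5: queue=[D,F,G,B,E,C] q_used=1 → run D
t=6: queue=[F,G,B,E,C,D] q_used=0 → run F
t=7: queue=[F,G,B,E,C,D] q_used=1 → run F
t=8: queue=[G,B,E,C,D] q_used=0 → run G
t=9: queue=[G,B,E,C,D] q_used=1 → run G
t=10: queue=[B,E,C,D,G] q_used=0 → run B
t=11: queue=[B,E,C,D,G] q_used=1 → run B
t=12: queue=[E,C,D,G,B] q_used=0 → run E
t=13: queue=[E,C,D,G,B] q_used=1 → run E
t=14: queue=[C,D,G,B,E] q_used=0 → run C
t=15: queue=[C,D,G,B,E] q_used=1 → run C
t=16: queue=[D,G,B,E,C] q_used=0 → run D
t=17: queue=[G,B,E,C] q_used=0 → run G
t=18: queue=[G,B,E,C] q_used=1 → run G
t=19: queue=[B,E,C,G] q_used=0 → run B
t=20: queue=[B,E,C,G] q_used=1 → run B
t=21: queue=[E,C,G] q_used=0 → run E
t=22: queue=[E,C,G] q_used=1 → run E
t=23: queue=[C,G,E] q_used=0 → run C
t=24: queue=[G,E] q_used=0 → run G
t=25: queue=[G,E] q_used=1 → run G
t=26: queue=[E] q_used=0 → run E
t=27: (idle)
t=28: (idle)
t=29: (idle)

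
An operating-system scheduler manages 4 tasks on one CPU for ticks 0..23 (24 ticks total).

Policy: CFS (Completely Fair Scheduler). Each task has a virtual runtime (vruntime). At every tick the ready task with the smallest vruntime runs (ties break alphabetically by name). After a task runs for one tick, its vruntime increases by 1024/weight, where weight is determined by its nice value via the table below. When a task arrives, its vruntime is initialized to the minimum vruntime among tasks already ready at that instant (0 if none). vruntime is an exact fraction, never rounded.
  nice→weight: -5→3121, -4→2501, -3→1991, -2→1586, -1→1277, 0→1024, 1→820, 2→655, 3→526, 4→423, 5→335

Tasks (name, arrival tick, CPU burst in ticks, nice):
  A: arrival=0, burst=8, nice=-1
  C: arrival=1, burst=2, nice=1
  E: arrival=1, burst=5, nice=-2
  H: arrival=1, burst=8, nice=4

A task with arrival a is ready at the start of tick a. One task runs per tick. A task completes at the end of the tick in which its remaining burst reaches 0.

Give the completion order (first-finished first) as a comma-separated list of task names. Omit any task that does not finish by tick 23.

t=0: vr[A=0] → run A
t=1: vr[A=1024/1277 C=1024/1277 E=1024/1277 H=1024/1277] → run A
t=2: vr[A=2048/1277 C=1024/1277 E=1024/1277 H=1024/1277] → run C
t=3: vr[A=2048/1277 C=536832/261785 E=1024/1277 H=1024/1277] → run E
t=4: vr[A=2048/1277 C=536832/261785 E=1465856/1012661 H=1024/1277] → run H
t=5: vr[A=2048/1277 C=536832/261785 E=1465856/1012661 H=1740800/540171] → run E
t=6: vr[A=2048/1277 C=536832/261785 E=2119680/1012661 H=1740800/540171] → run A
t=7: vr[A=3072/1277 C=536832/261785 E=2119680/1012661 H=1740800/540171] → run C
t=8: vr[A=3072/1277 E=2119680/1012661 H=1740800/540171] → run E
t=9: vr[A=3072/1277 E=2773504/1012661 H=1740800/540171] → run A
t=10: vr[A=4096/1277 E=2773504/1012661 H=1740800/540171] → run E
t=11: vr[A=4096/1277 E=3427328/1012661 H=1740800/540171] → run A
t=12: vr[A=5120/1277 E=3427328/1012661 H=1740800/540171] → run H
t=13: vr[A=5120/1277 E=3427328/1012661 H=3048448/540171] → run E
t=14: vr[A=5120/1277 H=3048448/540171] → run A
t=15: vr[A=6144/1277 H=3048448/540171] → run A
t=16: vr[A=7168/1277 H=3048448/540171] → run A
t=17: vr[H=3048448/540171] → run H
t=18: vr[H=1452032/180057] → run H
t=19: vr[H=5663744/540171] → run H
t=20: vr[H=6971392/540171] → run H
t=21: vr[H=2759680/180057] → run H
t=22: vr[H=9586688/540171] → run H
t=23: (idle)

completion order = C, E, A, H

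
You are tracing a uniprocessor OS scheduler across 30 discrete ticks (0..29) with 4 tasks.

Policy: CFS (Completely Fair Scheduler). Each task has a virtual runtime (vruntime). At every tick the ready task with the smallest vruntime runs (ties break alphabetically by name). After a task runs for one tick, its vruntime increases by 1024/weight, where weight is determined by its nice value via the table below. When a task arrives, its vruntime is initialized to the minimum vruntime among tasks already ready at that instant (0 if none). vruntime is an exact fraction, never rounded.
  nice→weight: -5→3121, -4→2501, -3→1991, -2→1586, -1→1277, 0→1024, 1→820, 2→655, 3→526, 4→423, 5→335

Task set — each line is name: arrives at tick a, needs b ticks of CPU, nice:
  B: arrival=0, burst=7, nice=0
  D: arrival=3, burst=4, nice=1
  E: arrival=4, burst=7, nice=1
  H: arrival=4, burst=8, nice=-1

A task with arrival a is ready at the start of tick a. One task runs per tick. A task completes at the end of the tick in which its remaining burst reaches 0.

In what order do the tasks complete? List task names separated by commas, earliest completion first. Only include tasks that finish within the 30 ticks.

t=0: vr[B=0] → run B
t=1: vr[B=1] → run B
t=2: vr[B=2] → run B
t=3: vr[B=3 D=3] → run B
t=4: vr[B=4 D=3 E=3 H=3] → run D
t=5: vr[B=4 D=871/205 E=3 H=3] → run E
t=6: vr[B=4 D=871/205 E=871/205 H=3] → run H
t=7: vr[B=4 D=871/205 E=871/205 H=4855/1277] → run H
t=8: vr[B=4 D=871/205 E=871/205 H=5879/1277] → run B
t=9: vr[B=5 D=871/205 E=871/205 H=5879/1277] → run D
t=10: vr[B=5 D=1127/205 E=871/205 H=5879/1277] → run E
t=11: vr[B=5 D=1127/205 E=1127/205 H=5879/1277] → run H
t=12: vr[B=5 D=1127/205 E=1127/205 H=6903/1277] → run B
t=13: vr[B=6 D=1127/205 E=1127/205 H=6903/1277] → run H
t=14: vr[B=6 D=1127/205 E=1127/205 H=7927/1277] → run D
t=15: vr[B=6 D=1383/205 E=1127/205 H=7927/1277] → run E
t=16: vr[B=6 D=1383/205 E=1383/205 H=7927/1277] → run B
t=17: vr[D=1383/205 E=1383/205 H=7927/1277] → run H
t=18: vr[D=1383/205 E=1383/205 H=8951/1277] → run D
t=19: vr[E=1383/205 H=8951/1277] → run E
t=20: vr[E=1639/205 H=8951/1277] → run H
t=21: vr[E=1639/205 H=9975/1277] → run H
t=22: vr[E=1639/205 H=10999/1277] → run E
t=23: vr[E=379/41 H=10999/1277] → run H
t=24: vr[E=379/41] → run E
t=25: vr[E=2151/205] → run E
t=26: (idle)
t=27: (idle)
t=28: (idle)
t=29: (idle)

completion order = B, D, H, E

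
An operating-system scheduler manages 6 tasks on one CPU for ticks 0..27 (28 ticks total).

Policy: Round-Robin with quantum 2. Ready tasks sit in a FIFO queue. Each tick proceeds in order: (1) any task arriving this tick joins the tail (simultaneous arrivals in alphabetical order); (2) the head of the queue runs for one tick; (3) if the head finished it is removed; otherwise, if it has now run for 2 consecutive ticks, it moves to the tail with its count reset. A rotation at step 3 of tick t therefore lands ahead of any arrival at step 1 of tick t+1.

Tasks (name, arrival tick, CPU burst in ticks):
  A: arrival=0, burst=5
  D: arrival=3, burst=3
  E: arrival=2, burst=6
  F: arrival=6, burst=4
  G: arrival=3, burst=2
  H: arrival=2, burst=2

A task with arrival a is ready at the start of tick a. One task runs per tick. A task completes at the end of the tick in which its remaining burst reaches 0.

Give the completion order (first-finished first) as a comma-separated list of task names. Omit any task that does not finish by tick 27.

completion order = H, G, A, D, E, F

t=0: queue=[A] q_used=0 → run A
t=1: queue=[A] q_used=1 → run A
t=2: queue=[A,E,H] q_used=0 → run A
t=3: queue=[A,E,H,D,G] q_used=1 → run A
t=4: queue=[E,H,D,G,A] q_used=0 → run E
t=5: queue=[E,H,D,G,A] q_used=1 → run E
t=6: queue=[H,D,G,A,E,F] q_used=0 → run H
t=7: queue=[H,D,G,A,E,F] q_used=1 → run H
t=8: queue=[D,G,A,E,F] q_used=0 → run D
t=9: queue=[D,G,A,E,F] q_used=1 → run D
t=10: queue=[G,A,E,F,D] q_used=0 → run G
t=11: queue=[G,A,E,F,D] q_used=1 → run G
t=12: queue=[A,E,F,D] q_used=0 → run A
t=13: queue=[E,F,D] q_used=0 → run E
t=14: queue=[E,F,D] q_used=1 → run E
t=15: queue=[F,D,E] q_used=0 → run F
t=16: queue=[F,D,E] q_used=1 → run F
t=17: queue=[D,E,F] q_used=0 → run D
t=18: queue=[E,F] q_used=0 → run E
t=19: queue=[E,F] q_used=1 → run E
t=20: queue=[F] q_used=0 → run F
t=21: queue=[F] q_used=1 → run F
t=22: (idle)
t=23: (idle)
t=24: (idle)
t=25: (idle)
t=26: (idle)
t=27: (idle)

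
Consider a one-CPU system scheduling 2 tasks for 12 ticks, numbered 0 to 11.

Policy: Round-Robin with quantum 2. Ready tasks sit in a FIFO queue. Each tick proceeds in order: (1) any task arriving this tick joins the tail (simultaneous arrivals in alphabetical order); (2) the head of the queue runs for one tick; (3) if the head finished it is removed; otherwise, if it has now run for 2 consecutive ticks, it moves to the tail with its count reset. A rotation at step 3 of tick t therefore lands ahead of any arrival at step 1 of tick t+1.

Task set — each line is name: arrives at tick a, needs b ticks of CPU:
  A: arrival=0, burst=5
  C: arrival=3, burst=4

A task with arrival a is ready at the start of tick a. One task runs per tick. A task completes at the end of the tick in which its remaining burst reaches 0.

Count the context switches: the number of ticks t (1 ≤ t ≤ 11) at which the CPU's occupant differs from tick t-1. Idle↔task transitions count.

context switches = 4

t=0: queue=[A] q_used=0 → run A
t=1: queue=[A] q_used=1 → run A
t=2: queue=[A] q_used=0 → run A
t=3: queue=[A,C] q_used=1 → run A
t=4: queue=[C,A] q_used=0 → run C
t=5: queue=[C,A] q_used=1 → run C
t=6: queue=[A,C] q_used=0 → run A
t=7: queue=[C] q_used=0 → run C
t=8: queue=[C] q_used=1 → run C
t=9: (idle)
t=10: (idle)
t=11: (idle)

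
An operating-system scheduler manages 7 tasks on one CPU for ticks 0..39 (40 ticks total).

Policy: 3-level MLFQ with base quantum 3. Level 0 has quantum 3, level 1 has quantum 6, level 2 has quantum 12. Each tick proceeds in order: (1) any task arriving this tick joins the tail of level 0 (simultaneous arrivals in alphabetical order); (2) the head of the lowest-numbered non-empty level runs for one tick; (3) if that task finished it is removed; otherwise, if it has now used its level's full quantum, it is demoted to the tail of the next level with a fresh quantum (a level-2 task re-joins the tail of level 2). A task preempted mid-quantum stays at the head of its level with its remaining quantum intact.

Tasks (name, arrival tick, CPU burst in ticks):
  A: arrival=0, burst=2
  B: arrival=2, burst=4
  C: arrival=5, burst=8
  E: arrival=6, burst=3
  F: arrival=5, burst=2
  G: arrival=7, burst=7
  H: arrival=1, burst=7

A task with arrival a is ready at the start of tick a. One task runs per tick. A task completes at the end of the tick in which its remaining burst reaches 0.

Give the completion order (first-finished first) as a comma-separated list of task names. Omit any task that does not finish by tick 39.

t=0: L0/L1/L2 = A/-/- → run A
t=1: L0/L1/L2 = AH/-/- → run A
t=2: L0/L1/L2 = HB/-/- → run H
t=3: L0/L1/L2 = HB/-/- → run H
t=4: L0/L1/L2 = HB/-/- → run H
t=5: L0/L1/L2 = BCF/H/- → run B
t=6: L0/L1/L2 = BCFE/H/- → run B
t=7: L0/L1/L2 = BCFEG/H/- → run B
t=8: L0/L1/L2 = CFEG/HB/- → run C
t=9: L0/L1/L2 = CFEG/HB/- → run C
t=10: L0/L1/L2 = CFEG/HB/- → run C
t=11: L0/L1/L2 = FEG/HBC/- → run F
t=12: L0/L1/L2 = FEG/HBC/- → run F
t=13: L0/L1/L2 = EG/HBC/- → run E
t=14: L0/L1/L2 = EG/HBC/- → run E
t=15: L0/L1/L2 = EG/HBC/- → run E
t=16: L0/L1/L2 = G/HBC/- → run G
t=17: L0/L1/L2 = G/HBC/- → run G
t=18: L0/L1/L2 = G/HBC/- → run G
t=19: L0/L1/L2 = -/HBCG/- → run H
t=20: L0/L1/L2 = -/HBCG/- → run H
t=21: L0/L1/L2 = -/HBCG/- → run H
t=22: L0/L1/L2 = -/HBCG/- → run H
t=23: L0/L1/L2 = -/BCG/- → run B
t=24: L0/L1/L2 = -/CG/- → run C
t=25: L0/L1/L2 = -/CG/- → run C
t=26: L0/L1/L2 = -/CG/- → run C
t=27: L0/L1/L2 = -/CG/- → run C
t=28: L0/L1/L2 = -/CG/- → run C
t=29: L0/L1/L2 = -/G/- → run G
t=30: L0/L1/L2 = -/G/- → run G
t=31: L0/L1/L2 = -/G/- → run G
t=32: L0/L1/L2 = -/G/- → run G
t=33: (idle)
t=34: (idle)
t=35: (idle)
t=36: (idle)
t=37: (idle)
t=38: (idle)
t=39: (idle)

completion order = A, F, E, H, B, C, G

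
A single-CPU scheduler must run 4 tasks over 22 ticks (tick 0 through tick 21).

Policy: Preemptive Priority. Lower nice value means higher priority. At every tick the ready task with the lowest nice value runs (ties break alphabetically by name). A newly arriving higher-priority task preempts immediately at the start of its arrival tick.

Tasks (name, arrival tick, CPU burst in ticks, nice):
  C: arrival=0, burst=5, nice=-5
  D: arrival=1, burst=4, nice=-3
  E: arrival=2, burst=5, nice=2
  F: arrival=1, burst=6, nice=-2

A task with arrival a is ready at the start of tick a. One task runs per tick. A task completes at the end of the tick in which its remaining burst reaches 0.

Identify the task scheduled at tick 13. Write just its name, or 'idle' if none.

t=0: ready={C} → run C
t=1: ready={C,D,F} → run C
t=2: ready={C,D,E,F} → run C
t=3: ready={C,D,E,F} → run C
t=4: ready={C,D,E,F} → run C
t=5: ready={D,E,F} → run D
t=6: ready={D,E,F} → run D
t=7: ready={D,E,F} → run D
t=8: ready={D,E,F} → run D
t=9: ready={E,F} → run F
t=10: ready={E,F} → run F
t=11: ready={E,F} → run F
t=12: ready={E,F} → run F
t=13: ready={E,F} → run F
t=14: ready={E,F} → run F
t=15: ready={E} → run E
t=16: ready={E} → run E
t=17: ready={E} → run E
t=18: ready={E} → run E
t=19: ready={E} → run E
t=20: (idle)
t=21: (idle)

running at tick 13 = F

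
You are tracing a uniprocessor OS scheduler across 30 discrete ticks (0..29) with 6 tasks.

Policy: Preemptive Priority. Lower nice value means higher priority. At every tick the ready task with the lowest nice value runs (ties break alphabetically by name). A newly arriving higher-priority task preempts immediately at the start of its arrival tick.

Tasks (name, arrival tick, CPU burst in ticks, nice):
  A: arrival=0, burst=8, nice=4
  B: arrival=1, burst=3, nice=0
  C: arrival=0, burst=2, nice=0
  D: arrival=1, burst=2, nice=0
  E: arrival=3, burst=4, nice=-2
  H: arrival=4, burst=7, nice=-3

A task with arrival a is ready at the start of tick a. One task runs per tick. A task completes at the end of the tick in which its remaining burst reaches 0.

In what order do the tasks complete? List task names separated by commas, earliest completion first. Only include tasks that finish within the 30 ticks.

t=0: ready={A,C} → run C
t=1: ready={A,B,C,D} → run B
t=2: ready={A,B,C,D} → run B
t=3: ready={A,B,C,D,E} → run E
t=4: ready={A,B,C,D,E,H} → run H
t=5: ready={A,B,C,D,E,H} → run H
t=6: ready={A,B,C,D,E,H} → run H
t=7: ready={A,B,C,D,E,H} → run H
t=8: ready={A,B,C,D,E,H} → run H
t=9: ready={A,B,C,D,E,H} → run H
t=10: ready={A,B,C,D,E,H} → run H
t=11: ready={A,B,C,D,E} → run E
t=12: ready={A,B,C,D,E} → run E
t=13: ready={A,B,C,D,E} → run E
t=14: ready={A,B,C,D} → run B
t=15: ready={A,C,D} → run C
t=16: ready={A,D} → run D
t=17: ready={A,D} → run D
t=18: ready={A} → run A
t=19: ready={A} → run A
t=20: ready={A} → run A
t=21: ready={A} → run A
t=22: ready={A} → run A
t=23: ready={A} → run A
t=24: ready={A} → run A
t=25: ready={A} → run A
t=26: (idle)
t=27: (idle)
t=28: (idle)
t=29: (idle)

completion order = H, E, B, C, D, A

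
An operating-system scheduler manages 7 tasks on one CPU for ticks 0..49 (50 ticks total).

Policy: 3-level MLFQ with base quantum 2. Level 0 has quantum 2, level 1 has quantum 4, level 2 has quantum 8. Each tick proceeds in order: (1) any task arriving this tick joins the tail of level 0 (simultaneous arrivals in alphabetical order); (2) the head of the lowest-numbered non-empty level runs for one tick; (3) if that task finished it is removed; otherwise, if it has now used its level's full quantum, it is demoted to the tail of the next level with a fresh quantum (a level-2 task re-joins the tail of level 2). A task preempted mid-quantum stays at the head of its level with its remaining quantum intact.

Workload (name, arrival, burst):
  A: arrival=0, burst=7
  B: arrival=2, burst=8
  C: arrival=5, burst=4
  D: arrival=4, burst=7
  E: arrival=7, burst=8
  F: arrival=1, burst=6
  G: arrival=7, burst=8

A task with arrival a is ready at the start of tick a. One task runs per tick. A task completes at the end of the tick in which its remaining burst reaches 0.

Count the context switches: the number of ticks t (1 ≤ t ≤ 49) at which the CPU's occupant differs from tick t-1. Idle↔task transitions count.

t=0: L0/L1/L2 = A/-/- → run A
t=1: L0/L1/L2 = AF/-/- → run A
t=2: L0/L1/L2 = FB/A/- → run F
t=3: L0/L1/L2 = FB/A/- → run F
t=4: L0/L1/L2 = BD/AF/- → run B
t=5: L0/L1/L2 = BDC/AF/- → run B
t=6: L0/L1/L2 = DC/AFB/- → run D
t=7: L0/L1/L2 = DCEG/AFB/- → run D
t=8: L0/L1/L2 = CEG/AFBD/- → run C
t=9: L0/L1/L2 = CEG/AFBD/- → run C
t=10: L0/L1/L2 = EG/AFBDC/- → run E
t=11: L0/L1/L2 = EG/AFBDC/- → run E
t=12: L0/L1/L2 = G/AFBDCE/- → run G
t=13: L0/L1/L2 = G/AFBDCE/- → run G
t=14: L0/L1/L2 = -/AFBDCEG/- → run A
t=15: L0/L1/L2 = -/AFBDCEG/- → run A
t=16: L0/L1/L2 = -/AFBDCEG/- → run A
t=17: L0/L1/L2 = -/AFBDCEG/- → run A
t=18: L0/L1/L2 = -/FBDCEG/A → run F
t=19: L0/L1/L2 = -/FBDCEG/A → run F
t=20: L0/L1/L2 = -/FBDCEG/A → run F
t=21: L0/L1/L2 = -/FBDCEG/A → run F
t=22: L0/L1/L2 = -/BDCEG/A → run B
t=23: L0/L1/L2 = -/BDCEG/A → run B
t=24: L0/L1/L2 = -/BDCEG/A → run B
t=25: L0/L1/L2 = -/BDCEG/A → run B
t=26: L0/L1/L2 = -/DCEG/AB → run D
t=27: L0/L1/L2 = -/DCEG/AB → run D
t=28: L0/L1/L2 = -/DCEG/AB → run D
t=29: L0/L1/L2 = -/DCEG/AB → run D
t=30: L0/L1/L2 = -/CEG/ABD → run C
t=31: L0/L1/L2 = -/CEG/ABD → run C
t=32: L0/L1/L2 = -/EG/ABD → run E
t=33: L0/L1/L2 = -/EG/ABD → run E
t=34: L0/L1/L2 = -/EG/ABD → run E
t=35: L0/L1/L2 = -/EG/ABD → run E
t=36: L0/L1/L2 = -/G/ABDE → run G
t=37: L0/L1/L2 = -/G/ABDE → run G
t=38: L0/L1/L2 = -/G/ABDE → run G
t=39: L0/L1/L2 = -/G/ABDE → run G
t=40: L0/L1/L2 = -/-/ABDEG → run A
t=41: L0/L1/L2 = -/-/BDEG → run B
t=42: L0/L1/L2 = -/-/BDEG → run B
t=43: L0/L1/L2 = -/-/DEG → run D
t=44: L0/L1/L2 = -/-/EG → run E
t=45: L0/L1/L2 = -/-/EG → run E
t=46: L0/L1/L2 = -/-/G → run G
t=47: L0/L1/L2 = -/-/G → run G
t=48: (idle)
t=49: (idle)

context switches = 19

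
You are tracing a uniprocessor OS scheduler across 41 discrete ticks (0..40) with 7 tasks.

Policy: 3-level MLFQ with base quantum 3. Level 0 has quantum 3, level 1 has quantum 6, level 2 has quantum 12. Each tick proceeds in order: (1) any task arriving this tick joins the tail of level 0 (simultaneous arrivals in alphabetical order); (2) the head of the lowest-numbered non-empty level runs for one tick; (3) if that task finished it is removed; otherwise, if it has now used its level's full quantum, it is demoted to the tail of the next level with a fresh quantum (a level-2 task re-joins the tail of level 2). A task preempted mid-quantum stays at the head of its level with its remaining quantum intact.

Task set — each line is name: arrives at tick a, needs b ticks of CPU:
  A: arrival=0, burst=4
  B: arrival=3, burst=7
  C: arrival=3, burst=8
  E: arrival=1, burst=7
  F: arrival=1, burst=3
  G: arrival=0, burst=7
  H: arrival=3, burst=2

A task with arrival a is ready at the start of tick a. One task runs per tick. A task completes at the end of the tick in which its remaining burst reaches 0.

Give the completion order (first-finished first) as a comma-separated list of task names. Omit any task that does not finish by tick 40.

t=0: L0/L1/L2 = AG/-/- → run A
t=1: L0/L1/L2 = AGEF/-/- → run A
t=2: L0/L1/L2 = AGEF/-/- → run A
t=3: L0/L1/L2 = GEFBCH/A/- → run G
t=4: L0/L1/L2 = GEFBCH/A/- → run G
t=5: L0/L1/L2 = GEFBCH/A/- → run G
t=6: L0/L1/L2 = EFBCH/AG/- → run E
t=7: L0/L1/L2 = EFBCH/AG/- → run E
t=8: L0/L1/L2 = EFBCH/AG/- → run E
t=9: L0/L1/L2 = FBCH/AGE/- → run F
t=10: L0/L1/L2 = FBCH/AGE/- → run F
t=11: L0/L1/L2 = FBCH/AGE/- → run F
t=12: L0/L1/L2 = BCH/AGE/- → run B
t=13: L0/L1/L2 = BCH/AGE/- → run B
t=14: L0/L1/L2 = BCH/AGE/- → run B
t=15: L0/L1/L2 = CH/AGEB/- → run C
t=16: L0/L1/L2 = CH/AGEB/- → run C
t=17: L0/L1/L2 = CH/AGEB/- → run C
t=18: L0/L1/L2 = H/AGEBC/- → run H
t=19: L0/L1/L2 = H/AGEBC/- → run H
t=20: L0/L1/L2 = -/AGEBC/- → run A
t=21: L0/L1/L2 = -/GEBC/- → run G
t=22: L0/L1/L2 = -/GEBC/- → run G
t=23: L0/L1/L2 = -/GEBC/- → run G
t=24: L0/L1/L2 = -/GEBC/- → run G
t=25: L0/L1/L2 = -/EBC/- → run E
t=26: L0/L1/L2 = -/EBC/- → run E
t=27: L0/L1/L2 = -/EBC/- → run E
t=28: L0/L1/L2 = -/EBC/- → run E
t=29: L0/L1/L2 = -/BC/- → run B
t=30: L0/L1/L2 = -/BC/- → run B
t=31: L0/L1/L2 = -/BC/- → run B
t=32: L0/L1/L2 = -/BC/- → run B
t=33: L0/L1/L2 = -/C/- → run C
t=34: L0/L1/L2 = -/C/- → run C
t=35: L0/L1/L2 = -/C/- → run C
t=36: L0/L1/L2 = -/C/- → run C
t=37: L0/L1/L2 = -/C/- → run C
t=38: (idle)
t=39: (idle)
t=40: (idle)

completion order = F, H, A, G, E, B, C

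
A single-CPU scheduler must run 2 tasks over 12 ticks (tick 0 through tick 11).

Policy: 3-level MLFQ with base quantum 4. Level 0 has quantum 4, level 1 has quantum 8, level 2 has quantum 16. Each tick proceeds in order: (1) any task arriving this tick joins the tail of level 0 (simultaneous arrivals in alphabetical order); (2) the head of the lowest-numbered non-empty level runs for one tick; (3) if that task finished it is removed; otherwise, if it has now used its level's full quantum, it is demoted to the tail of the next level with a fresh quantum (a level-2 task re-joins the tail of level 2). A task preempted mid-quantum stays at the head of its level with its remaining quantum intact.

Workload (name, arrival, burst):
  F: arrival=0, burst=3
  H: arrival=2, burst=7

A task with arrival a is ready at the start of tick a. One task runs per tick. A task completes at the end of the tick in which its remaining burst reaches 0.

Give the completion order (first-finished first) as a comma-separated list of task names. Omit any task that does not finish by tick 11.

t=0: L0/L1/L2 = F/-/- → run F
t=1: L0/L1/L2 = F/-/- → run F
t=2: L0/L1/L2 = FH/-/- → run F
t=3: L0/L1/L2 = H/-/- → run H
t=4: L0/L1/L2 = H/-/- → run H
t=5: L0/L1/L2 = H/-/- → run H
t=6: L0/L1/L2 = H/-/- → run H
t=7: L0/L1/L2 = -/H/- → run H
t=8: L0/L1/L2 = -/H/- → run H
t=9: L0/L1/L2 = -/H/- → run H
t=10: (idle)
t=11: (idle)

completion order = F, H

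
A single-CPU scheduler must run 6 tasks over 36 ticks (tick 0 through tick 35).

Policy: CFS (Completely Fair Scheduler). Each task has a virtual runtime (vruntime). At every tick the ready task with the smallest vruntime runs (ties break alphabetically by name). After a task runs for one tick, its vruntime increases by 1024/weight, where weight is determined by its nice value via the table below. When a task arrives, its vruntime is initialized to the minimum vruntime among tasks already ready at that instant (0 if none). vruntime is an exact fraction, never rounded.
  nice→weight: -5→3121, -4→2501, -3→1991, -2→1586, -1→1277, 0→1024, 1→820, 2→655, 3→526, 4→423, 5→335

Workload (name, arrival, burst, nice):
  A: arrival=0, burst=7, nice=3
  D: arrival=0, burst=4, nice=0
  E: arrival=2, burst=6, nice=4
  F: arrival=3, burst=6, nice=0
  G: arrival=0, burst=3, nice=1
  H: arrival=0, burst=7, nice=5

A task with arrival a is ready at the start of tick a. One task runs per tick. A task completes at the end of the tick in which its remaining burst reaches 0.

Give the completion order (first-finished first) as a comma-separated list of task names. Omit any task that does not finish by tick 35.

completion order = G, D, F, A, E, H

t=0: vr[A=0 D=0 G=0 H=0] → run A
t=1: vr[A=512/263 D=0 G=0 H=0] → run D
t=2: vr[A=512/263 D=1 E=0 G=0 H=0] → run E
t=3: vr[A=512/263 D=1 E=1024/423 F=0 G=0 H=0] → run F
t=4: vr[A=512/263 D=1 E=1024/423 F=1 G=0 H=0] → run G
t=5: vr[A=512/263 D=1 E=1024/423 F=1 G=256/205 H=0] → run H
t=6: vr[A=512/263 D=1 E=1024/423 F=1 G=256/205 H=1024/335] → run D
t=7: vr[A=512/263 D=2 E=1024/423 F=1 G=256/205 H=1024/335] → run F
t=8: vr[A=512/263 D=2 E=1024/423 F=2 G=256/205 H=1024/335] → run G
t=9: vr[A=512/263 D=2 E=1024/423 F=2 G=512/205 H=1024/335] → run A
t=10: vr[A=1024/263 D=2 E=1024/423 F=2 G=512/205 H=1024/335] → run D
t=11: vr[A=1024/263 D=3 E=1024/423 F=2 G=512/205 H=1024/335] → run F
t=12: vr[A=1024/263 D=3 E=1024/423 F=3 G=512/205 H=1024/335] → run E
t=13: vr[A=1024/263 D=3 E=2048/423 F=3 G=512/205 H=1024/335] → run G
t=14: vr[A=1024/263 D=3 E=2048/423 F=3 H=1024/335] → run D
t=15: vr[A=1024/263 E=2048/423 F=3 H=1024/335] → run F
t=16: vr[A=1024/263 E=2048/423 F=4 H=1024/335] → run H
t=17: vr[A=1024/263 E=2048/423 F=4 H=2048/335] → run A
t=18: vr[A=1536/263 E=2048/423 F=4 H=2048/335] → run F
t=19: vr[A=1536/263 E=2048/423 F=5 H=2048/335] → run E
t=20: vr[A=1536/263 E=1024/141 F=5 H=2048/335] → run F
t=21: vr[A=1536/263 E=1024/141 H=2048/335] → run A
t=22: vr[A=2048/263 E=1024/141 H=2048/335] → run H
t=23: vr[A=2048/263 E=1024/141 H=3072/335] → run E
t=24: vr[A=2048/263 E=4096/423 H=3072/335] → run A
t=25: vr[A=2560/263 E=4096/423 H=3072/335] → run H
t=26: vr[A=2560/263 E=4096/423 H=4096/335] → run E
t=27: vr[A=2560/263 E=5120/423 H=4096/335] → run A
t=28: vr[A=3072/263 E=5120/423 H=4096/335] → run A
t=29: vr[E=5120/423 H=4096/335] → run E
t=30: vr[H=4096/335] → run H
t=31: vr[H=1024/67] → run H
t=32: vr[H=6144/335] → run H
t=33: (idle)
t=34: (idle)
t=35: (idle)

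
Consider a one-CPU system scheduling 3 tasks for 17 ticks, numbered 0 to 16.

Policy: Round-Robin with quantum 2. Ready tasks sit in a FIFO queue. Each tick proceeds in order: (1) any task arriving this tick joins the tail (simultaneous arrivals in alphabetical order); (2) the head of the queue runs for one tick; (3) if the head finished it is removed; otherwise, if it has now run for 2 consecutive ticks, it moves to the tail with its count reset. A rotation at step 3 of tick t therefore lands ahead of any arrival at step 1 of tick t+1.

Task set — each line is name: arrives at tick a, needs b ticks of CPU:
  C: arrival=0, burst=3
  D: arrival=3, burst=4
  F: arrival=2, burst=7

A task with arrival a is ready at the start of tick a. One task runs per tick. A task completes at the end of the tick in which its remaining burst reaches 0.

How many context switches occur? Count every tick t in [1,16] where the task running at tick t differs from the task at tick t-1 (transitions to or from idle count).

t=0: queue=[C] q_used=0 → run C
t=1: queue=[C] q_used=1 → run C
t=2: queue=[C,F] q_used=0 → run C
t=3: queue=[F,D] q_used=0 → run F
t=4: queue=[F,D] q_used=1 → run F
t=5: queue=[D,F] q_used=0 → run D
t=6: queue=[D,F] q_used=1 → run D
t=7: queue=[F,D] q_used=0 → run F
t=8: queue=[F,D] q_used=1 → run F
t=9: queue=[D,F] q_used=0 → run D
t=10: queue=[D,F] q_used=1 → run D
t=11: queue=[F] q_used=0 → run F
t=12: queue=[F] q_used=1 → run F
t=13: queue=[F] q_used=0 → run F
t=14: (idle)
t=15: (idle)
t=16: (idle)

context switches = 6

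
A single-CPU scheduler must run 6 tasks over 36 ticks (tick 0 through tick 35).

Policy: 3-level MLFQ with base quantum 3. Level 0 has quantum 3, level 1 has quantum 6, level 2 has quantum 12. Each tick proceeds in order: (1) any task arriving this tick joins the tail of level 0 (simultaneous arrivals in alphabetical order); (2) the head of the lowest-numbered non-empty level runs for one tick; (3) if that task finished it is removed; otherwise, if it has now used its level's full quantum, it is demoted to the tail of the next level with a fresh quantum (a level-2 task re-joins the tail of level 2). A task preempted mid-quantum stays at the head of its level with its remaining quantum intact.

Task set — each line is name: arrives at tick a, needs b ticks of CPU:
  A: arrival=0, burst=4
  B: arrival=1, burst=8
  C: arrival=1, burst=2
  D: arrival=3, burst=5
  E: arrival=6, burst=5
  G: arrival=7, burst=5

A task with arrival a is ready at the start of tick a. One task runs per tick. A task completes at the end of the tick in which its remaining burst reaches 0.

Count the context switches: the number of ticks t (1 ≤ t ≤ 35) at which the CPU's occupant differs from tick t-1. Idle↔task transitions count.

context switches = 11

t=0: L0/L1/L2 = A/-/- → run A
t=1: L0/L1/L2 = ABC/-/- → run A
t=2: L0/L1/L2 = ABC/-/- → run A
t=3: L0/L1/L2 = BCD/A/- → run B
t=4: L0/L1/L2 = BCD/A/- → run B
t=5: L0/L1/L2 = BCD/A/- → run B
t=6: L0/L1/L2 = CDE/AB/- → run C
t=7: L0/L1/L2 = CDEG/AB/- → run C
t=8: L0/L1/L2 = DEG/AB/- → run D
t=9: L0/L1/L2 = DEG/AB/- → run D
t=10: L0/L1/L2 = DEG/AB/- → run D
t=11: L0/L1/L2 = EG/ABD/- → run E
t=12: L0/L1/L2 = EG/ABD/- → run E
t=13: L0/L1/L2 = EG/ABD/- → run E
t=14: L0/L1/L2 = G/ABDE/- → run G
t=15: L0/L1/L2 = G/ABDE/- → run G
t=16: L0/L1/L2 = G/ABDE/- → run G
t=17: L0/L1/L2 = -/ABDEG/- → run A
t=18: L0/L1/L2 = -/BDEG/- → run B
t=19: L0/L1/L2 = -/BDEG/- → run B
t=20: L0/L1/L2 = -/BDEG/- → run B
t=21: L0/L1/L2 = -/BDEG/- → run B
t=22: L0/L1/L2 = -/BDEG/- → run B
t=23: L0/L1/L2 = -/DEG/- → run D
t=24: L0/L1/L2 = -/DEG/- → run D
t=25: L0/L1/L2 = -/EG/- → run E
t=26: L0/L1/L2 = -/EG/- → run E
t=27: L0/L1/L2 = -/G/- → run G
t=28: L0/L1/L2 = -/G/- → run G
t=29: (idle)
t=30: (idle)
t=31: (idle)
t=32: (idle)
t=33: (idle)
t=34: (idle)
t=35: (idle)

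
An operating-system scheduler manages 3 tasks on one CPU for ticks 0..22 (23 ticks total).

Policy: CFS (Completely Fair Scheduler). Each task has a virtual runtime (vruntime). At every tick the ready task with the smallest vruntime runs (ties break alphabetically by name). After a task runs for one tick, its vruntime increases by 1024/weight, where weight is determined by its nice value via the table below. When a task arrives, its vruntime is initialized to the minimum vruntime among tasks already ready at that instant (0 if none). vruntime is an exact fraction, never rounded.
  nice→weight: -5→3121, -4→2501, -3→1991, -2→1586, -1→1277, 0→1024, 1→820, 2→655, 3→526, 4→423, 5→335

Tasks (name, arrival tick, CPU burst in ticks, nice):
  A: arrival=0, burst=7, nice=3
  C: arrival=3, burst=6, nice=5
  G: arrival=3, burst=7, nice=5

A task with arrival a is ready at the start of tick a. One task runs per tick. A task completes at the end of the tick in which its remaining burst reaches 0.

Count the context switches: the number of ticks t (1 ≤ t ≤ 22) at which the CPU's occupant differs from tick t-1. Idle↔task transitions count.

context switches = 15

t=0: vr[A=0] → run A
t=1: vr[A=512/263] → run A
t=2: vr[A=1024/263] → run A
t=3: vr[A=1536/263 C=1536/263 G=1536/263] → run A
t=4: vr[A=2048/263 C=1536/263 G=1536/263] → run C
t=5: vr[A=2048/263 C=783872/88105 G=1536/263] → run G
t=6: vr[A=2048/263 C=783872/88105 G=783872/88105] → run A
t=7: vr[A=2560/263 C=783872/88105 G=783872/88105] → run C
t=8: vr[A=2560/263 C=1053184/88105 G=783872/88105] → run G
t=9: vr[A=2560/263 C=1053184/88105 G=1053184/88105] → run A
t=10: vr[A=3072/263 C=1053184/88105 G=1053184/88105] → run A
t=11: vr[C=1053184/88105 G=1053184/88105] → run C
t=12: vr[C=1322496/88105 G=1053184/88105] → run G
t=13: vr[C=1322496/88105 G=1322496/88105] → run C
t=14: vr[C=1591808/88105 G=1322496/88105] → run G
t=15: vr[C=1591808/88105 G=1591808/88105] → run C
t=16: vr[C=372224/17621 G=1591808/88105] → run G
t=17: vr[C=372224/17621 G=372224/17621] → run C
t=18: vr[G=372224/17621] → run G
t=19: vr[G=2130432/88105] → run G
t=20: (idle)
t=21: (idle)
t=22: (idle)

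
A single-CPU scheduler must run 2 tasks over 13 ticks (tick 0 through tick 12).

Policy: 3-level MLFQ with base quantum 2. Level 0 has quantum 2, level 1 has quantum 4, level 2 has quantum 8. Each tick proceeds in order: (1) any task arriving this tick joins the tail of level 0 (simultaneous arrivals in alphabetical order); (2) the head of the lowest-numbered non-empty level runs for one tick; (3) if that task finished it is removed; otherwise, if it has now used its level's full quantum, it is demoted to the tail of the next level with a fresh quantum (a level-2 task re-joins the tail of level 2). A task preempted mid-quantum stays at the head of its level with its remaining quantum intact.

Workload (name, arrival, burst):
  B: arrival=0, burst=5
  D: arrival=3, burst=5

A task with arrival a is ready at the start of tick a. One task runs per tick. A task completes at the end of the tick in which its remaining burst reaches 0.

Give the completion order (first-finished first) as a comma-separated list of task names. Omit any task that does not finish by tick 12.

t=0: L0/L1/L2 = B/-/- → run B
t=1: L0/L1/L2 = B/-/- → run B
t=2: L0/L1/L2 = -/B/- → run B
t=3: L0/L1/L2 = D/B/- → run D
t=4: L0/L1/L2 = D/B/- → run D
t=5: L0/L1/L2 = -/BD/- → run B
t=6: L0/L1/L2 = -/BD/- → run B
t=7: L0/L1/L2 = -/D/- → run D
t=8: L0/L1/L2 = -/D/- → run D
t=9: L0/L1/L2 = -/D/- → run D
t=10: (idle)
t=11: (idle)
t=12: (idle)

completion order = B, D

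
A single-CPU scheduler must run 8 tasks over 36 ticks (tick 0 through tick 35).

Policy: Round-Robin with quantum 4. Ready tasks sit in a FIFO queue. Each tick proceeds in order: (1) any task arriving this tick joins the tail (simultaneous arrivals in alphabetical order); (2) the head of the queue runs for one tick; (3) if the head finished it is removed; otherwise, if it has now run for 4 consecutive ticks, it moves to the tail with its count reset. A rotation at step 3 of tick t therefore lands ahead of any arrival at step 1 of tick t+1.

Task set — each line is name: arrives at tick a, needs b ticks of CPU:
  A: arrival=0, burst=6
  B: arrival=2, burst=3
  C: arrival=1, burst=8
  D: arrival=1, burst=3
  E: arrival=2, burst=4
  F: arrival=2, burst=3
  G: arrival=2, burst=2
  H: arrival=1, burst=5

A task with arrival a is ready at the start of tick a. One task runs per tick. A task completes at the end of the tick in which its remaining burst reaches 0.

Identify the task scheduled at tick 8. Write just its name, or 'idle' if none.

running at tick 8 = D

t=0: queue=[A] q_used=0 → run A
t=1: queue=[A,C,D,H] q_used=1 → run A
t=2: queue=[A,C,D,H,B,E,F,G] q_used=2 → run A
t=3: queue=[A,C,D,H,B,E,F,G] q_used=3 → run A
t=4: queue=[C,D,H,B,E,F,G,A] q_used=0 → run C
t=5: queue=[C,D,H,B,E,F,G,A] q_used=1 → run C
t=6: queue=[C,D,H,B,E,F,G,A] q_used=2 → run C
t=7: queue=[C,D,H,B,E,F,G,A] q_used=3 → run C
t=8: queue=[D,H,B,E,F,G,A,C] q_used=0 → run D
t=9: queue=[D,H,B,E,F,G,A,C] q_used=1 → run D
t=10: queue=[D,H,B,E,F,G,A,C] q_used=2 → run D
t=11: queue=[H,B,E,F,G,A,C] q_used=0 → run H
t=12: queue=[H,B,E,F,G,A,C] q_used=1 → run H
t=13: queue=[H,B,E,F,G,A,C] q_used=2 → run H
t=14: queue=[H,B,E,F,G,A,C] q_used=3 → run H
t=15: queue=[B,E,F,G,A,C,H] q_used=0 → run B
t=16: queue=[B,E,F,G,A,C,H] q_used=1 → run B
t=17: queue=[B,E,F,G,A,C,H] q_used=2 → run B
t=18: queue=[E,F,G,A,C,H] q_used=0 → run E
t=19: queue=[E,F,G,A,C,H] q_used=1 → run E
t=20: queue=[E,F,G,A,C,H] q_used=2 → run E
t=21: queue=[E,F,G,A,C,H] q_used=3 → run E
t=22: queue=[F,G,A,C,H] q_used=0 → run F
t=23: queue=[F,G,A,C,H] q_used=1 → run F
t=24: queue=[F,G,A,C,H] q_used=2 → run F
t=25: queue=[G,A,C,H] q_used=0 → run G
t=26: queue=[G,A,C,H] q_used=1 → run G
t=27: queue=[A,C,H] q_used=0 → run A
t=28: queue=[A,C,H] q_used=1 → run A
t=29: queue=[C,H] q_used=0 → run C
t=30: queue=[C,H] q_used=1 → run C
t=31: queue=[C,H] q_used=2 → run C
t=32: queue=[C,H] q_used=3 → run C
t=33: queue=[H] q_used=0 → run H
t=34: (idle)
t=35: (idle)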